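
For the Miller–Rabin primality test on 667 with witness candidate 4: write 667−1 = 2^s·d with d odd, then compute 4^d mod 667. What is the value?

179

667 − 1 = 666 = 2^1 · 333, so d = 333.
4^1 ≡ 4 (mod 667)
4^2 ≡ 4^2 = 16 ≡ 16 (mod 667)
4^4 ≡ 16^2 = 256 ≡ 256 (mod 667)
4^8 ≡ 256^2 = 65536 ≡ 170 (mod 667)
4^16 ≡ 170^2 = 28900 ≡ 219 (mod 667)
4^32 ≡ 219^2 = 47961 ≡ 604 (mod 667)
4^64 ≡ 604^2 = 364816 ≡ 634 (mod 667)
4^128 ≡ 634^2 = 401956 ≡ 422 (mod 667)
4^256 ≡ 422^2 = 178084 ≡ 662 (mod 667)
333 = 256 + 64 + 8 + 4 + 1 in binary powers of 2.
So 4^333 ≡ 662 · 634 · 170 · 256 · 4 ≡ 179 (mod 667).
Squaring chain: 179; never reaches −1, so base 4 is a Miller–Rabin witness that 667 is composite.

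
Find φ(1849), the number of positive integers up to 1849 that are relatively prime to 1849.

1806

Factor: 1849 = 43^2.
φ(1849) = 43^1·(43−1) = 1806.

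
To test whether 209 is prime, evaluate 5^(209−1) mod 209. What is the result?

5^1 ≡ 5 (mod 209)
5^2 ≡ 5^2 = 25 ≡ 25 (mod 209)
5^4 ≡ 25^2 = 625 ≡ 207 (mod 209)
5^8 ≡ 207^2 = 42849 ≡ 4 (mod 209)
5^16 ≡ 4^2 = 16 ≡ 16 (mod 209)
5^32 ≡ 16^2 = 256 ≡ 47 (mod 209)
5^64 ≡ 47^2 = 2209 ≡ 119 (mod 209)
5^128 ≡ 119^2 = 14161 ≡ 158 (mod 209)
208 = 128 + 64 + 16 in binary powers of 2.
So 5^208 ≡ 158 · 119 · 16 ≡ 81 (mod 209).
Since 81 ≠ 1, base 5 is a Fermat witness: 209 is composite.

81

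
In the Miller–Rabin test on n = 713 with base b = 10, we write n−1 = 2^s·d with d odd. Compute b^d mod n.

493

713 − 1 = 712 = 2^3 · 89, so d = 89.
10^1 ≡ 10 (mod 713)
10^2 ≡ 10^2 = 100 ≡ 100 (mod 713)
10^4 ≡ 100^2 = 10000 ≡ 18 (mod 713)
10^8 ≡ 18^2 = 324 ≡ 324 (mod 713)
10^16 ≡ 324^2 = 104976 ≡ 165 (mod 713)
10^32 ≡ 165^2 = 27225 ≡ 131 (mod 713)
10^64 ≡ 131^2 = 17161 ≡ 49 (mod 713)
89 = 64 + 16 + 8 + 1 in binary powers of 2.
So 10^89 ≡ 49 · 165 · 324 · 10 ≡ 493 (mod 713).
Squaring chain: 493 → 629 → 639; never reaches −1, so base 10 is a Miller–Rabin witness that 713 is composite.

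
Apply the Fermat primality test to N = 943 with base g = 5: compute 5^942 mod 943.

558

5^1 ≡ 5 (mod 943)
5^2 ≡ 5^2 = 25 ≡ 25 (mod 943)
5^4 ≡ 25^2 = 625 ≡ 625 (mod 943)
5^8 ≡ 625^2 = 390625 ≡ 223 (mod 943)
5^16 ≡ 223^2 = 49729 ≡ 693 (mod 943)
5^32 ≡ 693^2 = 480249 ≡ 262 (mod 943)
5^64 ≡ 262^2 = 68644 ≡ 748 (mod 943)
5^128 ≡ 748^2 = 559504 ≡ 305 (mod 943)
5^256 ≡ 305^2 = 93025 ≡ 611 (mod 943)
5^512 ≡ 611^2 = 373321 ≡ 836 (mod 943)
942 = 512 + 256 + 128 + 32 + 8 + 4 + 2 in binary powers of 2.
So 5^942 ≡ 836 · 611 · 305 · 262 · 223 · 625 · 25 ≡ 558 (mod 943).
Since 558 ≠ 1, base 5 is a Fermat witness: 943 is composite.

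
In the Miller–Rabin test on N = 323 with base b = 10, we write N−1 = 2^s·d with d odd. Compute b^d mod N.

323 − 1 = 322 = 2^1 · 161, so d = 161.
10^1 ≡ 10 (mod 323)
10^2 ≡ 10^2 = 100 ≡ 100 (mod 323)
10^4 ≡ 100^2 = 10000 ≡ 310 (mod 323)
10^8 ≡ 310^2 = 96100 ≡ 169 (mod 323)
10^16 ≡ 169^2 = 28561 ≡ 137 (mod 323)
10^32 ≡ 137^2 = 18769 ≡ 35 (mod 323)
10^64 ≡ 35^2 = 1225 ≡ 256 (mod 323)
10^128 ≡ 256^2 = 65536 ≡ 290 (mod 323)
161 = 128 + 32 + 1 in binary powers of 2.
So 10^161 ≡ 290 · 35 · 10 ≡ 78 (mod 323).
Squaring chain: 78; never reaches −1, so base 10 is a Miller–Rabin witness that 323 is composite.

78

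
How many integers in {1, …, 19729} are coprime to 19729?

Factor: 19729 = 109 · 181.
φ(19729) = (109−1) · (181−1) = 108 · 180 = 19440.

19440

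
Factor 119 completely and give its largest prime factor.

119 = 7 · 17
17 is prime.
So 119 = 7 · 17; the largest prime factor is 17.

17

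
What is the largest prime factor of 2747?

67

2747 = 41 · 67
67 is prime.
So 2747 = 41 · 67; the largest prime factor is 67.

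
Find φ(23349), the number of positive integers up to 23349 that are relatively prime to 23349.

Factor: 23349 = 3 · 43 · 181.
φ(23349) = (3−1) · (43−1) · (181−1) = 2 · 42 · 180 = 15120.

15120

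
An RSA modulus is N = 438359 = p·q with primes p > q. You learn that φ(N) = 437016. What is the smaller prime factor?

557

φ(n) = (p−1)(q−1) = n − (p+q) + 1, so p + q = 438359 − 437016 + 1 = 1344.
p and q are the roots of t² − 1344t + 438359 = 0.
Discriminant: 1344² − 4·438359 = 1806336 − 1753436 = 52900; √52900 = 230.
q = (1344 − 230)/2 = 557, p = (1344 + 230)/2 = 787.
Check: 557 · 787 = 438359.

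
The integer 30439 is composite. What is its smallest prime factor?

30439 is odd.
Digit sum 19, not divisible by 3.
Ends in 9: not divisible by 5.
7: 30439 = 7·4348 + 3
11: 30439 = 11·2767 + 2
13: 30439 = 13·2341 + 6
17: 30439 = 17·1790 + 9
19: 30439 = 19·1602 + 1
23: 30439 = 23·1323 + 10
29: 30439 = 29·1049 + 18
31: 30439 = 31·981 + 28
37: 30439 = 37·822 + 25
41: 30439 = 41·742 + 17
43: 30439 = 43·707 + 38
47: 30439 = 47·647 + 30
53: 30439 = 53·574 + 17
59: 30439 = 59·515 + 54
61: 30439 = 61·499

61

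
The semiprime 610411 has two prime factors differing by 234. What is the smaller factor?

673

Since p = q + 234, we have 610411 = q(q + 234), so q² + 234q − 610411 = 0.
Discriminant: 234² + 4·610411 = 54756 + 2441644 = 2496400; √2496400 = 1580.
q = (−234 + 1580)/2 = 673, and p = q + 234 = 907.
Check: 673 · 907 = 610411.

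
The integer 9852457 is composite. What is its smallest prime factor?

9852457 is odd.
Digit sum 40, not divisible by 3.
Ends in 7: not divisible by 5.
7: 9852457 = 7·1407493 + 6
11: 9852457 = 11·895677 + 10
13: 9852457 = 13·757881 + 4
17: 9852457 = 17·579556 + 5
19: 9852457 = 19·518550 + 7
23: 9852457 = 23·428367 + 16
29: 9852457 = 29·339739 + 26
31: 9852457 = 31·317821 + 6
37: 9852457 = 37·266282 + 23
41: 9852457 = 41·240303 + 34
43: 9852457 = 43·229126 + 39
47: 9852457 = 47·209626 + 35
53: 9852457 = 53·185895 + 22
59: 9852457 = 59·166990 + 47
61: 9852457 = 61·161515 + 42
67: 9852457 = 67·147051 + 40
71: 9852457 = 71·138767

71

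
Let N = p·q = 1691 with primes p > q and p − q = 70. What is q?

19

Since p = q + 70, we have 1691 = q(q + 70), so q² + 70q − 1691 = 0.
Discriminant: 70² + 4·1691 = 4900 + 6764 = 11664; √11664 = 108.
q = (−70 + 108)/2 = 19, and p = q + 70 = 89.
Check: 19 · 89 = 1691.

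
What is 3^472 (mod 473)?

3^1 ≡ 3 (mod 473)
3^2 ≡ 3^2 = 9 ≡ 9 (mod 473)
3^4 ≡ 9^2 = 81 ≡ 81 (mod 473)
3^8 ≡ 81^2 = 6561 ≡ 412 (mod 473)
3^16 ≡ 412^2 = 169744 ≡ 410 (mod 473)
3^32 ≡ 410^2 = 168100 ≡ 185 (mod 473)
3^64 ≡ 185^2 = 34225 ≡ 169 (mod 473)
3^128 ≡ 169^2 = 28561 ≡ 181 (mod 473)
3^256 ≡ 181^2 = 32761 ≡ 124 (mod 473)
472 = 256 + 128 + 64 + 16 + 8 in binary powers of 2.
So 3^472 ≡ 124 · 181 · 169 · 410 · 412 ≡ 53 (mod 473).
Since 53 ≠ 1, base 3 is a Fermat witness: 473 is composite.

53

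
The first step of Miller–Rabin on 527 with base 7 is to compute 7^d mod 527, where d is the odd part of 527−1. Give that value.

165

527 − 1 = 526 = 2^1 · 263, so d = 263.
7^1 ≡ 7 (mod 527)
7^2 ≡ 7^2 = 49 ≡ 49 (mod 527)
7^4 ≡ 49^2 = 2401 ≡ 293 (mod 527)
7^8 ≡ 293^2 = 85849 ≡ 475 (mod 527)
7^16 ≡ 475^2 = 225625 ≡ 69 (mod 527)
7^32 ≡ 69^2 = 4761 ≡ 18 (mod 527)
7^64 ≡ 18^2 = 324 ≡ 324 (mod 527)
7^128 ≡ 324^2 = 104976 ≡ 103 (mod 527)
7^256 ≡ 103^2 = 10609 ≡ 69 (mod 527)
263 = 256 + 4 + 2 + 1 in binary powers of 2.
So 7^263 ≡ 69 · 293 · 49 · 7 ≡ 165 (mod 527).
Squaring chain: 165; never reaches −1, so base 7 is a Miller–Rabin witness that 527 is composite.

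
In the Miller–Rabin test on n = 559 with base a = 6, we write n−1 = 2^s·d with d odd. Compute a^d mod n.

216

559 − 1 = 558 = 2^1 · 279, so d = 279.
6^1 ≡ 6 (mod 559)
6^2 ≡ 6^2 = 36 ≡ 36 (mod 559)
6^4 ≡ 36^2 = 1296 ≡ 178 (mod 559)
6^8 ≡ 178^2 = 31684 ≡ 380 (mod 559)
6^16 ≡ 380^2 = 144400 ≡ 178 (mod 559)
6^32 ≡ 178^2 = 31684 ≡ 380 (mod 559)
6^64 ≡ 380^2 = 144400 ≡ 178 (mod 559)
6^128 ≡ 178^2 = 31684 ≡ 380 (mod 559)
6^256 ≡ 380^2 = 144400 ≡ 178 (mod 559)
279 = 256 + 16 + 4 + 2 + 1 in binary powers of 2.
So 6^279 ≡ 178 · 178 · 178 · 36 · 6 ≡ 216 (mod 559).
Squaring chain: 216; never reaches −1, so base 6 is a Miller–Rabin witness that 559 is composite.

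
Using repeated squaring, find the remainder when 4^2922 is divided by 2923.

4^1 ≡ 4 (mod 2923)
4^2 ≡ 4^2 = 16 ≡ 16 (mod 2923)
4^4 ≡ 16^2 = 256 ≡ 256 (mod 2923)
4^8 ≡ 256^2 = 65536 ≡ 1230 (mod 2923)
4^16 ≡ 1230^2 = 1512900 ≡ 1709 (mod 2923)
4^32 ≡ 1709^2 = 2920681 ≡ 604 (mod 2923)
4^64 ≡ 604^2 = 364816 ≡ 2364 (mod 2923)
4^128 ≡ 2364^2 = 5588496 ≡ 2643 (mod 2923)
4^256 ≡ 2643^2 = 6985449 ≡ 2402 (mod 2923)
4^512 ≡ 2402^2 = 5769604 ≡ 2525 (mod 2923)
4^1024 ≡ 2525^2 = 6375625 ≡ 562 (mod 2923)
4^2048 ≡ 562^2 = 315844 ≡ 160 (mod 2923)
2922 = 2048 + 512 + 256 + 64 + 32 + 8 + 2 in binary powers of 2.
So 4^2922 ≡ 160 · 2525 · 2402 · 2364 · 604 · 1230 · 16 ≡ 100 (mod 2923).
Since 100 ≠ 1, base 4 is a Fermat witness: 2923 is composite.

100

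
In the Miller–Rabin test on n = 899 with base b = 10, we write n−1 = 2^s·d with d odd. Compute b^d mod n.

648

899 − 1 = 898 = 2^1 · 449, so d = 449.
10^1 ≡ 10 (mod 899)
10^2 ≡ 10^2 = 100 ≡ 100 (mod 899)
10^4 ≡ 100^2 = 10000 ≡ 111 (mod 899)
10^8 ≡ 111^2 = 12321 ≡ 634 (mod 899)
10^16 ≡ 634^2 = 401956 ≡ 103 (mod 899)
10^32 ≡ 103^2 = 10609 ≡ 720 (mod 899)
10^64 ≡ 720^2 = 518400 ≡ 576 (mod 899)
10^128 ≡ 576^2 = 331776 ≡ 45 (mod 899)
10^256 ≡ 45^2 = 2025 ≡ 227 (mod 899)
449 = 256 + 128 + 64 + 1 in binary powers of 2.
So 10^449 ≡ 227 · 45 · 576 · 10 ≡ 648 (mod 899).
Squaring chain: 648; never reaches −1, so base 10 is a Miller–Rabin witness that 899 is composite.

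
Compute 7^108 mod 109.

1

7^1 ≡ 7 (mod 109)
7^2 ≡ 7^2 = 49 ≡ 49 (mod 109)
7^4 ≡ 49^2 = 2401 ≡ 3 (mod 109)
7^8 ≡ 3^2 = 9 ≡ 9 (mod 109)
7^16 ≡ 9^2 = 81 ≡ 81 (mod 109)
7^32 ≡ 81^2 = 6561 ≡ 21 (mod 109)
7^64 ≡ 21^2 = 441 ≡ 5 (mod 109)
108 = 64 + 32 + 8 + 4 in binary powers of 2.
So 7^108 ≡ 5 · 21 · 9 · 3 ≡ 1 (mod 109).
Since the result is 1, base 7 gives no evidence that 109 is composite.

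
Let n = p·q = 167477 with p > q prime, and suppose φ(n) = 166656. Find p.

449

φ(n) = (p−1)(q−1) = n − (p+q) + 1, so p + q = 167477 − 166656 + 1 = 822.
p and q are the roots of t² − 822t + 167477 = 0.
Discriminant: 822² − 4·167477 = 675684 − 669908 = 5776; √5776 = 76.
q = (822 − 76)/2 = 373, p = (822 + 76)/2 = 449.
Check: 373 · 449 = 167477.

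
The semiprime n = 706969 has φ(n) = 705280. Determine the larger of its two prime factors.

φ(n) = (p−1)(q−1) = n − (p+q) + 1, so p + q = 706969 − 705280 + 1 = 1690.
p and q are the roots of t² − 1690t + 706969 = 0.
Discriminant: 1690² − 4·706969 = 2856100 − 2827876 = 28224; √28224 = 168.
q = (1690 − 168)/2 = 761, p = (1690 + 168)/2 = 929.
Check: 761 · 929 = 706969.

929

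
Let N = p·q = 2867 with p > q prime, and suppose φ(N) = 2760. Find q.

47

φ(n) = (p−1)(q−1) = n − (p+q) + 1, so p + q = 2867 − 2760 + 1 = 108.
p and q are the roots of t² − 108t + 2867 = 0.
Discriminant: 108² − 4·2867 = 11664 − 11468 = 196; √196 = 14.
q = (108 − 14)/2 = 47, p = (108 + 14)/2 = 61.
Check: 47 · 61 = 2867.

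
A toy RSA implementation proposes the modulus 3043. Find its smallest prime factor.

3043 is odd.
Digit sum 10, not divisible by 3.
Ends in 3: not divisible by 5.
7: 3043 = 7·434 + 5
11: 3043 = 11·276 + 7
13: 3043 = 13·234 + 1
17: 3043 = 17·179

17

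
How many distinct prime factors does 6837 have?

6837 = 3 · 2279
2279 = 43 · 53
6837 = 3 · 43 · 53, which has 3 distinct prime factors.

3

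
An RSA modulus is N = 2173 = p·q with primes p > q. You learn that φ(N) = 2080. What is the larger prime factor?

φ(n) = (p−1)(q−1) = n − (p+q) + 1, so p + q = 2173 − 2080 + 1 = 94.
p and q are the roots of t² − 94t + 2173 = 0.
Discriminant: 94² − 4·2173 = 8836 − 8692 = 144; √144 = 12.
q = (94 − 12)/2 = 41, p = (94 + 12)/2 = 53.
Check: 41 · 53 = 2173.

53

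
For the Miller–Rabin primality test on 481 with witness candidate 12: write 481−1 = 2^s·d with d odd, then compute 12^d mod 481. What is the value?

481 − 1 = 480 = 2^5 · 15, so d = 15.
12^1 ≡ 12 (mod 481)
12^2 ≡ 12^2 = 144 ≡ 144 (mod 481)
12^4 ≡ 144^2 = 20736 ≡ 53 (mod 481)
12^8 ≡ 53^2 = 2809 ≡ 404 (mod 481)
15 = 8 + 4 + 2 + 1 in binary powers of 2.
So 12^15 ≡ 404 · 53 · 144 · 12 ≡ 454 (mod 481).
Squaring chain: 454 → 248 → 417 → 248 → 417; never reaches −1, so base 12 is a Miller–Rabin witness that 481 is composite.

454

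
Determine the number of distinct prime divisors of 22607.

3

22607 = 13 · 1739
1739 = 37 · 47
22607 = 13 · 37 · 47, which has 3 distinct prime factors.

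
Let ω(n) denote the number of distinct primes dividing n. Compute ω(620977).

620977 = 7^2 · 12673
12673 = 19 · 667
667 = 23 · 29
620977 = 7^2 · 19 · 23 · 29, which has 4 distinct prime factors.

4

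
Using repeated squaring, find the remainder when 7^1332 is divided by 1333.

388

7^1 ≡ 7 (mod 1333)
7^2 ≡ 7^2 = 49 ≡ 49 (mod 1333)
7^4 ≡ 49^2 = 2401 ≡ 1068 (mod 1333)
7^8 ≡ 1068^2 = 1140624 ≡ 909 (mod 1333)
7^16 ≡ 909^2 = 826281 ≡ 1154 (mod 1333)
7^32 ≡ 1154^2 = 1331716 ≡ 49 (mod 1333)
7^64 ≡ 49^2 = 2401 ≡ 1068 (mod 1333)
7^128 ≡ 1068^2 = 1140624 ≡ 909 (mod 1333)
7^256 ≡ 909^2 = 826281 ≡ 1154 (mod 1333)
7^512 ≡ 1154^2 = 1331716 ≡ 49 (mod 1333)
7^1024 ≡ 49^2 = 2401 ≡ 1068 (mod 1333)
1332 = 1024 + 256 + 32 + 16 + 4 in binary powers of 2.
So 7^1332 ≡ 1068 · 1154 · 49 · 1154 · 1068 ≡ 388 (mod 1333).
Since 388 ≠ 1, base 7 is a Fermat witness: 1333 is composite.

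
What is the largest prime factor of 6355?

41

6355 = 5 · 1271
1271 = 31 · 41
41 is prime.
So 6355 = 5 · 31 · 41; the largest prime factor is 41.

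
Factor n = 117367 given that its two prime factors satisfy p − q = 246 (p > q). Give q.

241

Since p = q + 246, we have 117367 = q(q + 246), so q² + 246q − 117367 = 0.
Discriminant: 246² + 4·117367 = 60516 + 469468 = 529984; √529984 = 728.
q = (−246 + 728)/2 = 241, and p = q + 246 = 487.
Check: 241 · 487 = 117367.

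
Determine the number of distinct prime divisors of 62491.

62491 = 11 · 5681
5681 = 13 · 437
437 = 19 · 23
62491 = 11 · 13 · 19 · 23, which has 4 distinct prime factors.

4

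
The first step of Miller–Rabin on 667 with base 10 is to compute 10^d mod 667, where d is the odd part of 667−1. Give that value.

667 − 1 = 666 = 2^1 · 333, so d = 333.
10^1 ≡ 10 (mod 667)
10^2 ≡ 10^2 = 100 ≡ 100 (mod 667)
10^4 ≡ 100^2 = 10000 ≡ 662 (mod 667)
10^8 ≡ 662^2 = 438244 ≡ 25 (mod 667)
10^16 ≡ 25^2 = 625 ≡ 625 (mod 667)
10^32 ≡ 625^2 = 390625 ≡ 430 (mod 667)
10^64 ≡ 430^2 = 184900 ≡ 141 (mod 667)
10^128 ≡ 141^2 = 19881 ≡ 538 (mod 667)
10^256 ≡ 538^2 = 289444 ≡ 633 (mod 667)
333 = 256 + 64 + 8 + 4 + 1 in binary powers of 2.
So 10^333 ≡ 633 · 141 · 25 · 662 · 10 ≡ 172 (mod 667).
Squaring chain: 172; never reaches −1, so base 10 is a Miller–Rabin witness that 667 is composite.

172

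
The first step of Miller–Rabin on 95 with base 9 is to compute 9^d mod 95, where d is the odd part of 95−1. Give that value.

24

95 − 1 = 94 = 2^1 · 47, so d = 47.
9^1 ≡ 9 (mod 95)
9^2 ≡ 9^2 = 81 ≡ 81 (mod 95)
9^4 ≡ 81^2 = 6561 ≡ 6 (mod 95)
9^8 ≡ 6^2 = 36 ≡ 36 (mod 95)
9^16 ≡ 36^2 = 1296 ≡ 61 (mod 95)
9^32 ≡ 61^2 = 3721 ≡ 16 (mod 95)
47 = 32 + 8 + 4 + 2 + 1 in binary powers of 2.
So 9^47 ≡ 16 · 36 · 6 · 81 · 9 ≡ 24 (mod 95).
Squaring chain: 24; never reaches −1, so base 9 is a Miller–Rabin witness that 95 is composite.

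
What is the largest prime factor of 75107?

75107 = 19 · 3953
3953 = 59 · 67
67 is prime.
So 75107 = 19 · 59 · 67; the largest prime factor is 67.

67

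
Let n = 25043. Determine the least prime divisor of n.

25043 is odd.
Digit sum 14, not divisible by 3.
Ends in 3: not divisible by 5.
7: 25043 = 7·3577 + 4
11: 25043 = 11·2276 + 7
13: 25043 = 13·1926 + 5
17: 25043 = 17·1473 + 2
19: 25043 = 19·1318 + 1
23: 25043 = 23·1088 + 19
29: 25043 = 29·863 + 16
31: 25043 = 31·807 + 26
37: 25043 = 37·676 + 31
41: 25043 = 41·610 + 33
43: 25043 = 43·582 + 17
47: 25043 = 47·532 + 39
53: 25043 = 53·472 + 27
59: 25043 = 59·424 + 27
61: 25043 = 61·410 + 33
67: 25043 = 67·373 + 52
71: 25043 = 71·352 + 51
73: 25043 = 73·343 + 4
79: 25043 = 79·317

79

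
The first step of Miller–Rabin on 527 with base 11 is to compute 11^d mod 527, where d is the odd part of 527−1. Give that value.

105

527 − 1 = 526 = 2^1 · 263, so d = 263.
11^1 ≡ 11 (mod 527)
11^2 ≡ 11^2 = 121 ≡ 121 (mod 527)
11^4 ≡ 121^2 = 14641 ≡ 412 (mod 527)
11^8 ≡ 412^2 = 169744 ≡ 50 (mod 527)
11^16 ≡ 50^2 = 2500 ≡ 392 (mod 527)
11^32 ≡ 392^2 = 153664 ≡ 307 (mod 527)
11^64 ≡ 307^2 = 94249 ≡ 443 (mod 527)
11^128 ≡ 443^2 = 196249 ≡ 205 (mod 527)
11^256 ≡ 205^2 = 42025 ≡ 392 (mod 527)
263 = 256 + 4 + 2 + 1 in binary powers of 2.
So 11^263 ≡ 392 · 412 · 121 · 11 ≡ 105 (mod 527).
Squaring chain: 105; never reaches −1, so base 11 is a Miller–Rabin witness that 527 is composite.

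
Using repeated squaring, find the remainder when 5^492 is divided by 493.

344

5^1 ≡ 5 (mod 493)
5^2 ≡ 5^2 = 25 ≡ 25 (mod 493)
5^4 ≡ 25^2 = 625 ≡ 132 (mod 493)
5^8 ≡ 132^2 = 17424 ≡ 169 (mod 493)
5^16 ≡ 169^2 = 28561 ≡ 460 (mod 493)
5^32 ≡ 460^2 = 211600 ≡ 103 (mod 493)
5^64 ≡ 103^2 = 10609 ≡ 256 (mod 493)
5^128 ≡ 256^2 = 65536 ≡ 460 (mod 493)
5^256 ≡ 460^2 = 211600 ≡ 103 (mod 493)
492 = 256 + 128 + 64 + 32 + 8 + 4 in binary powers of 2.
So 5^492 ≡ 103 · 460 · 256 · 103 · 169 · 132 ≡ 344 (mod 493).
Since 344 ≠ 1, base 5 is a Fermat witness: 493 is composite.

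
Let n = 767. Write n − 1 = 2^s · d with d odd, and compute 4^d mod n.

556

767 − 1 = 766 = 2^1 · 383, so d = 383.
4^1 ≡ 4 (mod 767)
4^2 ≡ 4^2 = 16 ≡ 16 (mod 767)
4^4 ≡ 16^2 = 256 ≡ 256 (mod 767)
4^8 ≡ 256^2 = 65536 ≡ 341 (mod 767)
4^16 ≡ 341^2 = 116281 ≡ 464 (mod 767)
4^32 ≡ 464^2 = 215296 ≡ 536 (mod 767)
4^64 ≡ 536^2 = 287296 ≡ 438 (mod 767)
4^128 ≡ 438^2 = 191844 ≡ 94 (mod 767)
4^256 ≡ 94^2 = 8836 ≡ 399 (mod 767)
383 = 256 + 64 + 32 + 16 + 8 + 4 + 2 + 1 in binary powers of 2.
So 4^383 ≡ 399 · 438 · 536 · 464 · 341 · 256 · 16 · 4 ≡ 556 (mod 767).
Squaring chain: 556; never reaches −1, so base 4 is a Miller–Rabin witness that 767 is composite.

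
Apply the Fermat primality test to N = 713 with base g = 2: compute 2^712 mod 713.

624

2^1 ≡ 2 (mod 713)
2^2 ≡ 2^2 = 4 ≡ 4 (mod 713)
2^4 ≡ 4^2 = 16 ≡ 16 (mod 713)
2^8 ≡ 16^2 = 256 ≡ 256 (mod 713)
2^16 ≡ 256^2 = 65536 ≡ 653 (mod 713)
2^32 ≡ 653^2 = 426409 ≡ 35 (mod 713)
2^64 ≡ 35^2 = 1225 ≡ 512 (mod 713)
2^128 ≡ 512^2 = 262144 ≡ 473 (mod 713)
2^256 ≡ 473^2 = 223729 ≡ 560 (mod 713)
2^512 ≡ 560^2 = 313600 ≡ 593 (mod 713)
712 = 512 + 128 + 64 + 8 in binary powers of 2.
So 2^712 ≡ 593 · 473 · 512 · 256 ≡ 624 (mod 713).
Since 624 ≠ 1, base 2 is a Fermat witness: 713 is composite.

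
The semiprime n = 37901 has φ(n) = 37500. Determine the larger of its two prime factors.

251

φ(n) = (p−1)(q−1) = n − (p+q) + 1, so p + q = 37901 − 37500 + 1 = 402.
p and q are the roots of t² − 402t + 37901 = 0.
Discriminant: 402² − 4·37901 = 161604 − 151604 = 10000; √10000 = 100.
q = (402 − 100)/2 = 151, p = (402 + 100)/2 = 251.
Check: 151 · 251 = 37901.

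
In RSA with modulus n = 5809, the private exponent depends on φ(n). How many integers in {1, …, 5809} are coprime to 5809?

Factor: 5809 = 37 · 157.
φ(5809) = (37−1) · (157−1) = 36 · 156 = 5616.

5616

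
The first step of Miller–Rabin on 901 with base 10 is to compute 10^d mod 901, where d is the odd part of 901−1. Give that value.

901 − 1 = 900 = 2^2 · 225, so d = 225.
10^1 ≡ 10 (mod 901)
10^2 ≡ 10^2 = 100 ≡ 100 (mod 901)
10^4 ≡ 100^2 = 10000 ≡ 89 (mod 901)
10^8 ≡ 89^2 = 7921 ≡ 713 (mod 901)
10^16 ≡ 713^2 = 508369 ≡ 205 (mod 901)
10^32 ≡ 205^2 = 42025 ≡ 579 (mod 901)
10^64 ≡ 579^2 = 335241 ≡ 69 (mod 901)
10^128 ≡ 69^2 = 4761 ≡ 256 (mod 901)
225 = 128 + 64 + 32 + 1 in binary powers of 2.
So 10^225 ≡ 256 · 69 · 579 · 10 ≡ 248 (mod 901).
Squaring chain: 248 → 236; never reaches −1, so base 10 is a Miller–Rabin witness that 901 is composite.

248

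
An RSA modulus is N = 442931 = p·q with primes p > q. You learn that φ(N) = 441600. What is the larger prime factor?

φ(n) = (p−1)(q−1) = n − (p+q) + 1, so p + q = 442931 − 441600 + 1 = 1332.
p and q are the roots of t² − 1332t + 442931 = 0.
Discriminant: 1332² − 4·442931 = 1774224 − 1771724 = 2500; √2500 = 50.
q = (1332 − 50)/2 = 641, p = (1332 + 50)/2 = 691.
Check: 641 · 691 = 442931.

691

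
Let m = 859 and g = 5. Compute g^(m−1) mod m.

5^1 ≡ 5 (mod 859)
5^2 ≡ 5^2 = 25 ≡ 25 (mod 859)
5^4 ≡ 25^2 = 625 ≡ 625 (mod 859)
5^8 ≡ 625^2 = 390625 ≡ 639 (mod 859)
5^16 ≡ 639^2 = 408321 ≡ 296 (mod 859)
5^32 ≡ 296^2 = 87616 ≡ 857 (mod 859)
5^64 ≡ 857^2 = 734449 ≡ 4 (mod 859)
5^128 ≡ 4^2 = 16 ≡ 16 (mod 859)
5^256 ≡ 16^2 = 256 ≡ 256 (mod 859)
5^512 ≡ 256^2 = 65536 ≡ 252 (mod 859)
858 = 512 + 256 + 64 + 16 + 8 + 2 in binary powers of 2.
So 5^858 ≡ 252 · 256 · 4 · 296 · 639 · 25 ≡ 1 (mod 859).
Since the result is 1, base 5 gives no evidence that 859 is composite.

1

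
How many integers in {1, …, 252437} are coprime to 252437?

239200

Factor: 252437 = 41 · 47 · 131.
φ(252437) = (41−1) · (47−1) · (131−1) = 40 · 46 · 130 = 239200.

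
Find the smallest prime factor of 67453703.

97

67453703 is odd.
Digit sum 35, not divisible by 3.
Ends in 3: not divisible by 5.
7: 67453703 = 7·9636243 + 2
11: 67453703 = 11·6132154 + 9
13: 67453703 = 13·5188746 + 5
17: 67453703 = 17·3967864 + 15
19: 67453703 = 19·3550194 + 17
23: 67453703 = 23·2932769 + 16
29: 67453703 = 29·2325989 + 22
31: 67453703 = 31·2175925 + 28
37: 67453703 = 37·1823073 + 2
41: 67453703 = 41·1645212 + 11
43: 67453703 = 43·1568690 + 33
47: 67453703 = 47·1435185 + 8
53: 67453703 = 53·1272711 + 20
59: 67453703 = 59·1143283 + 6
61: 67453703 = 61·1105798 + 25
67: 67453703 = 67·1006771 + 46
71: 67453703 = 71·950052 + 11
73: 67453703 = 73·924023 + 24
79: 67453703 = 79·853844 + 27
83: 67453703 = 83·812695 + 18
89: 67453703 = 89·757906 + 69
97: 67453703 = 97·695399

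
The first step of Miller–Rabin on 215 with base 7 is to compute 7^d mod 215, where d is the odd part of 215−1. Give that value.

123

215 − 1 = 214 = 2^1 · 107, so d = 107.
7^1 ≡ 7 (mod 215)
7^2 ≡ 7^2 = 49 ≡ 49 (mod 215)
7^4 ≡ 49^2 = 2401 ≡ 36 (mod 215)
7^8 ≡ 36^2 = 1296 ≡ 6 (mod 215)
7^16 ≡ 6^2 = 36 ≡ 36 (mod 215)
7^32 ≡ 36^2 = 1296 ≡ 6 (mod 215)
7^64 ≡ 6^2 = 36 ≡ 36 (mod 215)
107 = 64 + 32 + 8 + 2 + 1 in binary powers of 2.
So 7^107 ≡ 36 · 6 · 6 · 49 · 7 ≡ 123 (mod 215).
Squaring chain: 123; never reaches −1, so base 7 is a Miller–Rabin witness that 215 is composite.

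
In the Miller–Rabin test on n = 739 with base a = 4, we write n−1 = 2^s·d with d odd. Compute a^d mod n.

1

739 − 1 = 738 = 2^1 · 369, so d = 369.
4^1 ≡ 4 (mod 739)
4^2 ≡ 4^2 = 16 ≡ 16 (mod 739)
4^4 ≡ 16^2 = 256 ≡ 256 (mod 739)
4^8 ≡ 256^2 = 65536 ≡ 504 (mod 739)
4^16 ≡ 504^2 = 254016 ≡ 539 (mod 739)
4^32 ≡ 539^2 = 290521 ≡ 94 (mod 739)
4^64 ≡ 94^2 = 8836 ≡ 707 (mod 739)
4^128 ≡ 707^2 = 499849 ≡ 285 (mod 739)
4^256 ≡ 285^2 = 81225 ≡ 674 (mod 739)
369 = 256 + 64 + 32 + 16 + 1 in binary powers of 2.
So 4^369 ≡ 674 · 707 · 94 · 539 · 4 ≡ 1 (mod 739).
Since 4^d ≡ 1 (mod 739), base 4 does not prove 739 composite.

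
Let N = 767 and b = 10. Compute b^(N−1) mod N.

81

10^1 ≡ 10 (mod 767)
10^2 ≡ 10^2 = 100 ≡ 100 (mod 767)
10^4 ≡ 100^2 = 10000 ≡ 29 (mod 767)
10^8 ≡ 29^2 = 841 ≡ 74 (mod 767)
10^16 ≡ 74^2 = 5476 ≡ 107 (mod 767)
10^32 ≡ 107^2 = 11449 ≡ 711 (mod 767)
10^64 ≡ 711^2 = 505521 ≡ 68 (mod 767)
10^128 ≡ 68^2 = 4624 ≡ 22 (mod 767)
10^256 ≡ 22^2 = 484 ≡ 484 (mod 767)
10^512 ≡ 484^2 = 234256 ≡ 321 (mod 767)
766 = 512 + 128 + 64 + 32 + 16 + 8 + 4 + 2 in binary powers of 2.
So 10^766 ≡ 321 · 22 · 68 · 711 · 107 · 74 · 29 · 100 ≡ 81 (mod 767).
Since 81 ≠ 1, base 10 is a Fermat witness: 767 is composite.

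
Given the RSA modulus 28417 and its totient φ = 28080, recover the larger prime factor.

181

φ(n) = (p−1)(q−1) = n − (p+q) + 1, so p + q = 28417 − 28080 + 1 = 338.
p and q are the roots of t² − 338t + 28417 = 0.
Discriminant: 338² − 4·28417 = 114244 − 113668 = 576; √576 = 24.
q = (338 − 24)/2 = 157, p = (338 + 24)/2 = 181.
Check: 157 · 181 = 28417.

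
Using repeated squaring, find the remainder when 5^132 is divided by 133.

64

5^1 ≡ 5 (mod 133)
5^2 ≡ 5^2 = 25 ≡ 25 (mod 133)
5^4 ≡ 25^2 = 625 ≡ 93 (mod 133)
5^8 ≡ 93^2 = 8649 ≡ 4 (mod 133)
5^16 ≡ 4^2 = 16 ≡ 16 (mod 133)
5^32 ≡ 16^2 = 256 ≡ 123 (mod 133)
5^64 ≡ 123^2 = 15129 ≡ 100 (mod 133)
5^128 ≡ 100^2 = 10000 ≡ 25 (mod 133)
132 = 128 + 4 in binary powers of 2.
So 5^132 ≡ 25 · 93 ≡ 64 (mod 133).
Since 64 ≠ 1, base 5 is a Fermat witness: 133 is composite.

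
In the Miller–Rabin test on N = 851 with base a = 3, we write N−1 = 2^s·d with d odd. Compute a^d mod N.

324

851 − 1 = 850 = 2^1 · 425, so d = 425.
3^1 ≡ 3 (mod 851)
3^2 ≡ 3^2 = 9 ≡ 9 (mod 851)
3^4 ≡ 9^2 = 81 ≡ 81 (mod 851)
3^8 ≡ 81^2 = 6561 ≡ 604 (mod 851)
3^16 ≡ 604^2 = 364816 ≡ 588 (mod 851)
3^32 ≡ 588^2 = 345744 ≡ 238 (mod 851)
3^64 ≡ 238^2 = 56644 ≡ 478 (mod 851)
3^128 ≡ 478^2 = 228484 ≡ 416 (mod 851)
3^256 ≡ 416^2 = 173056 ≡ 303 (mod 851)
425 = 256 + 128 + 32 + 8 + 1 in binary powers of 2.
So 3^425 ≡ 303 · 416 · 238 · 604 · 3 ≡ 324 (mod 851).
Squaring chain: 324; never reaches −1, so base 3 is a Miller–Rabin witness that 851 is composite.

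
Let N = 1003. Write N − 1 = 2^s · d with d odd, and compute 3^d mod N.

1003 − 1 = 1002 = 2^1 · 501, so d = 501.
3^1 ≡ 3 (mod 1003)
3^2 ≡ 3^2 = 9 ≡ 9 (mod 1003)
3^4 ≡ 9^2 = 81 ≡ 81 (mod 1003)
3^8 ≡ 81^2 = 6561 ≡ 543 (mod 1003)
3^16 ≡ 543^2 = 294849 ≡ 970 (mod 1003)
3^32 ≡ 970^2 = 940900 ≡ 86 (mod 1003)
3^64 ≡ 86^2 = 7396 ≡ 375 (mod 1003)
3^128 ≡ 375^2 = 140625 ≡ 205 (mod 1003)
3^256 ≡ 205^2 = 42025 ≡ 902 (mod 1003)
501 = 256 + 128 + 64 + 32 + 16 + 4 + 1 in binary powers of 2.
So 3^501 ≡ 902 · 205 · 375 · 86 · 970 · 81 · 3 ≡ 838 (mod 1003).
Squaring chain: 838; never reaches −1, so base 3 is a Miller–Rabin witness that 1003 is composite.

838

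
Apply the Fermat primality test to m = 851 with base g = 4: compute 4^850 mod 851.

4^1 ≡ 4 (mod 851)
4^2 ≡ 4^2 = 16 ≡ 16 (mod 851)
4^4 ≡ 16^2 = 256 ≡ 256 (mod 851)
4^8 ≡ 256^2 = 65536 ≡ 9 (mod 851)
4^16 ≡ 9^2 = 81 ≡ 81 (mod 851)
4^32 ≡ 81^2 = 6561 ≡ 604 (mod 851)
4^64 ≡ 604^2 = 364816 ≡ 588 (mod 851)
4^128 ≡ 588^2 = 345744 ≡ 238 (mod 851)
4^256 ≡ 238^2 = 56644 ≡ 478 (mod 851)
4^512 ≡ 478^2 = 228484 ≡ 416 (mod 851)
850 = 512 + 256 + 64 + 16 + 2 in binary powers of 2.
So 4^850 ≡ 416 · 478 · 588 · 81 · 16 ≡ 478 (mod 851).
Since 478 ≠ 1, base 4 is a Fermat witness: 851 is composite.

478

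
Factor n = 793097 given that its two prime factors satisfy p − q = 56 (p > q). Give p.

919

Since p = q + 56, we have 793097 = q(q + 56), so q² + 56q − 793097 = 0.
Discriminant: 56² + 4·793097 = 3136 + 3172388 = 3175524; √3175524 = 1782.
q = (−56 + 1782)/2 = 863, and p = q + 56 = 919.
Check: 863 · 919 = 793097.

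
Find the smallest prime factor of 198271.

17

198271 is odd.
Digit sum 28, not divisible by 3.
Ends in 1: not divisible by 5.
7: 198271 = 7·28324 + 3
11: 198271 = 11·18024 + 7
13: 198271 = 13·15251 + 8
17: 198271 = 17·11663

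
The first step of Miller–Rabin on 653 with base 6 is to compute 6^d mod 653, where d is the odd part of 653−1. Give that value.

1

653 − 1 = 652 = 2^2 · 163, so d = 163.
6^1 ≡ 6 (mod 653)
6^2 ≡ 6^2 = 36 ≡ 36 (mod 653)
6^4 ≡ 36^2 = 1296 ≡ 643 (mod 653)
6^8 ≡ 643^2 = 413449 ≡ 100 (mod 653)
6^16 ≡ 100^2 = 10000 ≡ 205 (mod 653)
6^32 ≡ 205^2 = 42025 ≡ 233 (mod 653)
6^64 ≡ 233^2 = 54289 ≡ 90 (mod 653)
6^128 ≡ 90^2 = 8100 ≡ 264 (mod 653)
163 = 128 + 32 + 2 + 1 in binary powers of 2.
So 6^163 ≡ 264 · 233 · 36 · 6 ≡ 1 (mod 653).
Since 6^d ≡ 1 (mod 653), base 6 does not prove 653 composite.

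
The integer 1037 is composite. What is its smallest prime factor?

1037 is odd.
Digit sum 11, not divisible by 3.
Ends in 7: not divisible by 5.
7: 1037 = 7·148 + 1
11: 1037 = 11·94 + 3
13: 1037 = 13·79 + 10
17: 1037 = 17·61

17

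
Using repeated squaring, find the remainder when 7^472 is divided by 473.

7^1 ≡ 7 (mod 473)
7^2 ≡ 7^2 = 49 ≡ 49 (mod 473)
7^4 ≡ 49^2 = 2401 ≡ 36 (mod 473)
7^8 ≡ 36^2 = 1296 ≡ 350 (mod 473)
7^16 ≡ 350^2 = 122500 ≡ 466 (mod 473)
7^32 ≡ 466^2 = 217156 ≡ 49 (mod 473)
7^64 ≡ 49^2 = 2401 ≡ 36 (mod 473)
7^128 ≡ 36^2 = 1296 ≡ 350 (mod 473)
7^256 ≡ 350^2 = 122500 ≡ 466 (mod 473)
472 = 256 + 128 + 64 + 16 + 8 in binary powers of 2.
So 7^472 ≡ 466 · 350 · 36 · 466 · 350 ≡ 423 (mod 473).
Since 423 ≠ 1, base 7 is a Fermat witness: 473 is composite.

423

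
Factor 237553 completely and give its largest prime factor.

237553 = 31 · 7663
7663 = 79 · 97
97 is prime.
So 237553 = 31 · 79 · 97; the largest prime factor is 97.

97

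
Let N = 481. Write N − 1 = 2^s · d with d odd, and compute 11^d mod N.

481 − 1 = 480 = 2^5 · 15, so d = 15.
11^1 ≡ 11 (mod 481)
11^2 ≡ 11^2 = 121 ≡ 121 (mod 481)
11^4 ≡ 121^2 = 14641 ≡ 211 (mod 481)
11^8 ≡ 211^2 = 44521 ≡ 269 (mod 481)
15 = 8 + 4 + 2 + 1 in binary powers of 2.
So 11^15 ≡ 269 · 211 · 121 · 11 ≡ 369 (mod 481).
Squaring chain: 369 → 38 → 1 → 1 → 1; never reaches −1, so base 11 is a Miller–Rabin witness that 481 is composite.

369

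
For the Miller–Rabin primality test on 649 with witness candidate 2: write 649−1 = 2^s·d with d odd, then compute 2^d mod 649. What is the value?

519

649 − 1 = 648 = 2^3 · 81, so d = 81.
2^1 ≡ 2 (mod 649)
2^2 ≡ 2^2 = 4 ≡ 4 (mod 649)
2^4 ≡ 4^2 = 16 ≡ 16 (mod 649)
2^8 ≡ 16^2 = 256 ≡ 256 (mod 649)
2^16 ≡ 256^2 = 65536 ≡ 636 (mod 649)
2^32 ≡ 636^2 = 404496 ≡ 169 (mod 649)
2^64 ≡ 169^2 = 28561 ≡ 5 (mod 649)
81 = 64 + 16 + 1 in binary powers of 2.
So 2^81 ≡ 5 · 636 · 2 ≡ 519 (mod 649).
Squaring chain: 519 → 26 → 27; never reaches −1, so base 2 is a Miller–Rabin witness that 649 is composite.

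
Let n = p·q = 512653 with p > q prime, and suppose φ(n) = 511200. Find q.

601

φ(n) = (p−1)(q−1) = n − (p+q) + 1, so p + q = 512653 − 511200 + 1 = 1454.
p and q are the roots of t² − 1454t + 512653 = 0.
Discriminant: 1454² − 4·512653 = 2114116 − 2050612 = 63504; √63504 = 252.
q = (1454 − 252)/2 = 601, p = (1454 + 252)/2 = 853.
Check: 601 · 853 = 512653.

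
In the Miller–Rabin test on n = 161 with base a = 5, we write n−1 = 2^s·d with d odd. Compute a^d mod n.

66

161 − 1 = 160 = 2^5 · 5, so d = 5.
5^1 ≡ 5 (mod 161)
5^2 ≡ 5^2 = 25 ≡ 25 (mod 161)
5^4 ≡ 25^2 = 625 ≡ 142 (mod 161)
5 = 4 + 1 in binary powers of 2.
So 5^5 ≡ 142 · 5 ≡ 66 (mod 161).
Squaring chain: 66 → 9 → 81 → 121 → 151; never reaches −1, so base 5 is a Miller–Rabin witness that 161 is composite.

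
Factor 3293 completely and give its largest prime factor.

89

3293 = 37 · 89
89 is prime.
So 3293 = 37 · 89; the largest prime factor is 89.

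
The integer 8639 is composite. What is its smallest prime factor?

8639 is odd.
Digit sum 26, not divisible by 3.
Ends in 9: not divisible by 5.
7: 8639 = 7·1234 + 1
11: 8639 = 11·785 + 4
13: 8639 = 13·664 + 7
17: 8639 = 17·508 + 3
19: 8639 = 19·454 + 13
23: 8639 = 23·375 + 14
29: 8639 = 29·297 + 26
31: 8639 = 31·278 + 21
37: 8639 = 37·233 + 18
41: 8639 = 41·210 + 29
43: 8639 = 43·200 + 39
47: 8639 = 47·183 + 38
53: 8639 = 53·163

53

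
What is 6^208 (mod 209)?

158

6^1 ≡ 6 (mod 209)
6^2 ≡ 6^2 = 36 ≡ 36 (mod 209)
6^4 ≡ 36^2 = 1296 ≡ 42 (mod 209)
6^8 ≡ 42^2 = 1764 ≡ 92 (mod 209)
6^16 ≡ 92^2 = 8464 ≡ 104 (mod 209)
6^32 ≡ 104^2 = 10816 ≡ 157 (mod 209)
6^64 ≡ 157^2 = 24649 ≡ 196 (mod 209)
6^128 ≡ 196^2 = 38416 ≡ 169 (mod 209)
208 = 128 + 64 + 16 in binary powers of 2.
So 6^208 ≡ 169 · 196 · 104 ≡ 158 (mod 209).
Since 158 ≠ 1, base 6 is a Fermat witness: 209 is composite.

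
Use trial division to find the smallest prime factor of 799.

799 is odd.
Digit sum 25, not divisible by 3.
Ends in 9: not divisible by 5.
7: 799 = 7·114 + 1
11: 799 = 11·72 + 7
13: 799 = 13·61 + 6
17: 799 = 17·47

17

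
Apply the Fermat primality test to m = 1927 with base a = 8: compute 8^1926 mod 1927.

8^1 ≡ 8 (mod 1927)
8^2 ≡ 8^2 = 64 ≡ 64 (mod 1927)
8^4 ≡ 64^2 = 4096 ≡ 242 (mod 1927)
8^8 ≡ 242^2 = 58564 ≡ 754 (mod 1927)
8^16 ≡ 754^2 = 568516 ≡ 51 (mod 1927)
8^32 ≡ 51^2 = 2601 ≡ 674 (mod 1927)
8^64 ≡ 674^2 = 454276 ≡ 1431 (mod 1927)
8^128 ≡ 1431^2 = 2047761 ≡ 1287 (mod 1927)
8^256 ≡ 1287^2 = 1656369 ≡ 1076 (mod 1927)
8^512 ≡ 1076^2 = 1157776 ≡ 1576 (mod 1927)
8^1024 ≡ 1576^2 = 2483776 ≡ 1800 (mod 1927)
1926 = 1024 + 512 + 256 + 128 + 4 + 2 in binary powers of 2.
So 8^1926 ≡ 1800 · 1576 · 1076 · 1287 · 242 · 64 ≡ 1630 (mod 1927).
Since 1630 ≠ 1, base 8 is a Fermat witness: 1927 is composite.

1630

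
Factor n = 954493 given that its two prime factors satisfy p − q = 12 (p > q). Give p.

Since p = q + 12, we have 954493 = q(q + 12), so q² + 12q − 954493 = 0.
Discriminant: 12² + 4·954493 = 144 + 3817972 = 3818116; √3818116 = 1954.
q = (−12 + 1954)/2 = 971, and p = q + 12 = 983.
Check: 971 · 983 = 954493.

983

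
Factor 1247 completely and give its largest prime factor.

43

1247 = 29 · 43
43 is prime.
So 1247 = 29 · 43; the largest prime factor is 43.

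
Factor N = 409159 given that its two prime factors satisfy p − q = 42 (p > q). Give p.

661

Since p = q + 42, we have 409159 = q(q + 42), so q² + 42q − 409159 = 0.
Discriminant: 42² + 4·409159 = 1764 + 1636636 = 1638400; √1638400 = 1280.
q = (−42 + 1280)/2 = 619, and p = q + 42 = 661.
Check: 619 · 661 = 409159.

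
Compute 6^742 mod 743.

6^1 ≡ 6 (mod 743)
6^2 ≡ 6^2 = 36 ≡ 36 (mod 743)
6^4 ≡ 36^2 = 1296 ≡ 553 (mod 743)
6^8 ≡ 553^2 = 305809 ≡ 436 (mod 743)
6^16 ≡ 436^2 = 190096 ≡ 631 (mod 743)
6^32 ≡ 631^2 = 398161 ≡ 656 (mod 743)
6^64 ≡ 656^2 = 430336 ≡ 139 (mod 743)
6^128 ≡ 139^2 = 19321 ≡ 3 (mod 743)
6^256 ≡ 3^2 = 9 ≡ 9 (mod 743)
6^512 ≡ 9^2 = 81 ≡ 81 (mod 743)
742 = 512 + 128 + 64 + 32 + 4 + 2 in binary powers of 2.
So 6^742 ≡ 81 · 3 · 139 · 656 · 553 · 36 ≡ 1 (mod 743).
Since the result is 1, base 6 gives no evidence that 743 is composite.

1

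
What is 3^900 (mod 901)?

3^1 ≡ 3 (mod 901)
3^2 ≡ 3^2 = 9 ≡ 9 (mod 901)
3^4 ≡ 9^2 = 81 ≡ 81 (mod 901)
3^8 ≡ 81^2 = 6561 ≡ 254 (mod 901)
3^16 ≡ 254^2 = 64516 ≡ 545 (mod 901)
3^32 ≡ 545^2 = 297025 ≡ 596 (mod 901)
3^64 ≡ 596^2 = 355216 ≡ 222 (mod 901)
3^128 ≡ 222^2 = 49284 ≡ 630 (mod 901)
3^256 ≡ 630^2 = 396900 ≡ 460 (mod 901)
3^512 ≡ 460^2 = 211600 ≡ 766 (mod 901)
900 = 512 + 256 + 128 + 4 in binary powers of 2.
So 3^900 ≡ 766 · 460 · 630 · 81 ≡ 863 (mod 901).
Since 863 ≠ 1, base 3 is a Fermat witness: 901 is composite.

863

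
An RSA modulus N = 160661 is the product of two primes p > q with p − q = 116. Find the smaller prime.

Since p = q + 116, we have 160661 = q(q + 116), so q² + 116q − 160661 = 0.
Discriminant: 116² + 4·160661 = 13456 + 642644 = 656100; √656100 = 810.
q = (−116 + 810)/2 = 347, and p = q + 116 = 463.
Check: 347 · 463 = 160661.

347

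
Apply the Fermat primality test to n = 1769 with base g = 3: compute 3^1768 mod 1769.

400

3^1 ≡ 3 (mod 1769)
3^2 ≡ 3^2 = 9 ≡ 9 (mod 1769)
3^4 ≡ 9^2 = 81 ≡ 81 (mod 1769)
3^8 ≡ 81^2 = 6561 ≡ 1254 (mod 1769)
3^16 ≡ 1254^2 = 1572516 ≡ 1644 (mod 1769)
3^32 ≡ 1644^2 = 2702736 ≡ 1473 (mod 1769)
3^64 ≡ 1473^2 = 2169729 ≡ 935 (mod 1769)
3^128 ≡ 935^2 = 874225 ≡ 339 (mod 1769)
3^256 ≡ 339^2 = 114921 ≡ 1705 (mod 1769)
3^512 ≡ 1705^2 = 2907025 ≡ 558 (mod 1769)
3^1024 ≡ 558^2 = 311364 ≡ 20 (mod 1769)
1768 = 1024 + 512 + 128 + 64 + 32 + 8 in binary powers of 2.
So 3^1768 ≡ 20 · 558 · 339 · 935 · 1473 · 1254 ≡ 400 (mod 1769).
Since 400 ≠ 1, base 3 is a Fermat witness: 1769 is composite.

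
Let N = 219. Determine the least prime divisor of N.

3

219 is odd.
Digit sum 12, divisible by 3.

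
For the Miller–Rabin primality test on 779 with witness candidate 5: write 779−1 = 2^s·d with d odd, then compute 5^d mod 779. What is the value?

500

779 − 1 = 778 = 2^1 · 389, so d = 389.
5^1 ≡ 5 (mod 779)
5^2 ≡ 5^2 = 25 ≡ 25 (mod 779)
5^4 ≡ 25^2 = 625 ≡ 625 (mod 779)
5^8 ≡ 625^2 = 390625 ≡ 346 (mod 779)
5^16 ≡ 346^2 = 119716 ≡ 529 (mod 779)
5^32 ≡ 529^2 = 279841 ≡ 180 (mod 779)
5^64 ≡ 180^2 = 32400 ≡ 461 (mod 779)
5^128 ≡ 461^2 = 212521 ≡ 633 (mod 779)
5^256 ≡ 633^2 = 400689 ≡ 283 (mod 779)
389 = 256 + 128 + 4 + 1 in binary powers of 2.
So 5^389 ≡ 283 · 633 · 625 · 5 ≡ 500 (mod 779).
Squaring chain: 500; never reaches −1, so base 5 is a Miller–Rabin witness that 779 is composite.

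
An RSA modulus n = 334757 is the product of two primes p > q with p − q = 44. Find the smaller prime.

557

Since p = q + 44, we have 334757 = q(q + 44), so q² + 44q − 334757 = 0.
Discriminant: 44² + 4·334757 = 1936 + 1339028 = 1340964; √1340964 = 1158.
q = (−44 + 1158)/2 = 557, and p = q + 44 = 601.
Check: 557 · 601 = 334757.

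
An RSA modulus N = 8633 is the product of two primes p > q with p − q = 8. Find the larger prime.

97

Since p = q + 8, we have 8633 = q(q + 8), so q² + 8q − 8633 = 0.
Discriminant: 8² + 4·8633 = 64 + 34532 = 34596; √34596 = 186.
q = (−8 + 186)/2 = 89, and p = q + 8 = 97.
Check: 89 · 97 = 8633.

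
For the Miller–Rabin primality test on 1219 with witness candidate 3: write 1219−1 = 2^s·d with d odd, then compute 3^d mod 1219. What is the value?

403

1219 − 1 = 1218 = 2^1 · 609, so d = 609.
3^1 ≡ 3 (mod 1219)
3^2 ≡ 3^2 = 9 ≡ 9 (mod 1219)
3^4 ≡ 9^2 = 81 ≡ 81 (mod 1219)
3^8 ≡ 81^2 = 6561 ≡ 466 (mod 1219)
3^16 ≡ 466^2 = 217156 ≡ 174 (mod 1219)
3^32 ≡ 174^2 = 30276 ≡ 1020 (mod 1219)
3^64 ≡ 1020^2 = 1040400 ≡ 593 (mod 1219)
3^128 ≡ 593^2 = 351649 ≡ 577 (mod 1219)
3^256 ≡ 577^2 = 332929 ≡ 142 (mod 1219)
3^512 ≡ 142^2 = 20164 ≡ 660 (mod 1219)
609 = 512 + 64 + 32 + 1 in binary powers of 2.
So 3^609 ≡ 660 · 593 · 1020 · 3 ≡ 403 (mod 1219).
Squaring chain: 403; never reaches −1, so base 3 is a Miller–Rabin witness that 1219 is composite.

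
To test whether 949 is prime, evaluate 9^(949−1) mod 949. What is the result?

1

9^1 ≡ 9 (mod 949)
9^2 ≡ 9^2 = 81 ≡ 81 (mod 949)
9^4 ≡ 81^2 = 6561 ≡ 867 (mod 949)
9^8 ≡ 867^2 = 751689 ≡ 81 (mod 949)
9^16 ≡ 81^2 = 6561 ≡ 867 (mod 949)
9^32 ≡ 867^2 = 751689 ≡ 81 (mod 949)
9^64 ≡ 81^2 = 6561 ≡ 867 (mod 949)
9^128 ≡ 867^2 = 751689 ≡ 81 (mod 949)
9^256 ≡ 81^2 = 6561 ≡ 867 (mod 949)
9^512 ≡ 867^2 = 751689 ≡ 81 (mod 949)
948 = 512 + 256 + 128 + 32 + 16 + 4 in binary powers of 2.
So 9^948 ≡ 81 · 867 · 81 · 81 · 867 · 867 ≡ 1 (mod 949).
Since the result is 1, base 9 gives no evidence that 949 is composite.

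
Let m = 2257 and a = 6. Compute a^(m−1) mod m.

741

6^1 ≡ 6 (mod 2257)
6^2 ≡ 6^2 = 36 ≡ 36 (mod 2257)
6^4 ≡ 36^2 = 1296 ≡ 1296 (mod 2257)
6^8 ≡ 1296^2 = 1679616 ≡ 408 (mod 2257)
6^16 ≡ 408^2 = 166464 ≡ 1703 (mod 2257)
6^32 ≡ 1703^2 = 2900209 ≡ 2221 (mod 2257)
6^64 ≡ 2221^2 = 4932841 ≡ 1296 (mod 2257)
6^128 ≡ 1296^2 = 1679616 ≡ 408 (mod 2257)
6^256 ≡ 408^2 = 166464 ≡ 1703 (mod 2257)
6^512 ≡ 1703^2 = 2900209 ≡ 2221 (mod 2257)
6^1024 ≡ 2221^2 = 4932841 ≡ 1296 (mod 2257)
6^2048 ≡ 1296^2 = 1679616 ≡ 408 (mod 2257)
2256 = 2048 + 128 + 64 + 16 in binary powers of 2.
So 6^2256 ≡ 408 · 408 · 1296 · 1703 ≡ 741 (mod 2257).
Since 741 ≠ 1, base 6 is a Fermat witness: 2257 is composite.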